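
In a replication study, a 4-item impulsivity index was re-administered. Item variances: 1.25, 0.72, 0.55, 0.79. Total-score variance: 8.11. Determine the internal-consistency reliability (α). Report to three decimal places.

α = 0.789

sum of item variances = 1.25 + 0.72 + 0.55 + 0.79 = 3.31
α = (k/(k−1))·(1 − sum of item variances/σ²_total) = (4/3)·(1 − 3.31/8.11) = 0.789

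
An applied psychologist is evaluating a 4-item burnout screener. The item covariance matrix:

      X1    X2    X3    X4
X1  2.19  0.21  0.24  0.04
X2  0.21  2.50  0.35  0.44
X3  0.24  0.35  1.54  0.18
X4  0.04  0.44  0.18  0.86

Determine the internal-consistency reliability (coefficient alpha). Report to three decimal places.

coefficient alpha = 0.389

ΣVar(i) = 2.19 + 2.50 + 1.54 + 0.86 = 7.09
Sum of the distinct covariances = 1.46
σ²_total = 7.09 + 2 × 1.46 = 10.01
α = (k/(k−1))·(1 − ΣVar(i)/σ²_total) = (4/3)·(1 − 7.09/10.01) = 0.389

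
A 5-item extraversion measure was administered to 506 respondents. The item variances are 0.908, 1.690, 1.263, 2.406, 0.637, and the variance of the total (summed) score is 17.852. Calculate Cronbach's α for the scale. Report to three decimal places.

ΣVar(i) = 0.908 + 1.690 + 1.263 + 2.406 + 0.637 = 6.904
α = (k/(k−1))·(1 − ΣVar(i)/Var(T)) = (5/4)·(1 − 6.904/17.852) = 0.767

Cronbach's α = 0.767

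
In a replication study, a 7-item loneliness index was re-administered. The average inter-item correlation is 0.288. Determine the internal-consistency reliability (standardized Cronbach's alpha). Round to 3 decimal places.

α = 0.739

Standardized α = k·r̄ / (1 + (k−1)·r̄) = 7 × 0.288 / (1 + 6 × 0.288)
  = 2.0160 / 2.7280 = 0.739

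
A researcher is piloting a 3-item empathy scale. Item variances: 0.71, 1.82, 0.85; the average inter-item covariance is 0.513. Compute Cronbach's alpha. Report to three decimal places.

α = 0.715

sum of item variances = 0.71 + 1.82 + 0.85 = 3.38
Sum of the 3 distinct covariances = 3 × 0.513 = 1.539
Var(T) = sum of item variances + 2·Σcov = 3.38 + 2 × 1.539 = 6.458
α = (3/2)·(1 − 3.38/6.458) = 0.715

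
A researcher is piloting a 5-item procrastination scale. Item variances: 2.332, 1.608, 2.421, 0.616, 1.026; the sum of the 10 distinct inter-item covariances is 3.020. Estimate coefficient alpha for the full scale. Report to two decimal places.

coefficient alpha = 0.54

Σσᵢ² = 2.332 + 1.608 + 2.421 + 0.616 + 1.026 = 8.003
Sum of distinct covariances = 3.020
total variance = Σσᵢ² + 2·Σcov = 8.003 + 2 × 3.020 = 14.043
α = (5/4)·(1 − 8.003/14.043) = 0.54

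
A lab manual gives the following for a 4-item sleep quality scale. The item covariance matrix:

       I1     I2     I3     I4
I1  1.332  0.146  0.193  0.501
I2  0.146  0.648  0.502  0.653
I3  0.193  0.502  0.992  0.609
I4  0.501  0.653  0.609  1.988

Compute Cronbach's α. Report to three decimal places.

α = 0.683

Σσ²ᵢ = 1.332 + 0.648 + 0.992 + 1.988 = 4.960
Σ_{i<j} σ_ij = 2.604
σ²_total = 4.960 + 2 × 2.604 = 10.168
α = (k/(k−1))·(1 − Σσ²ᵢ/σ²_total) = (4/3)·(1 − 4.960/10.168) = 0.683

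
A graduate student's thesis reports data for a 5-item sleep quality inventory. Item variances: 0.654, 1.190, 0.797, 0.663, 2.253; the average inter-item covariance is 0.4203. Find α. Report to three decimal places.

ΣVar(i) = 0.654 + 1.190 + 0.797 + 0.663 + 2.253 = 5.557
Sum of the 10 distinct covariances = 10 × 0.4203 = 4.2030
Var(T) = ΣVar(i) + 2·Σcov = 5.557 + 2 × 4.2030 = 13.9630
α = (5/4)·(1 − 5.557/13.9630) = 0.753

α = 0.753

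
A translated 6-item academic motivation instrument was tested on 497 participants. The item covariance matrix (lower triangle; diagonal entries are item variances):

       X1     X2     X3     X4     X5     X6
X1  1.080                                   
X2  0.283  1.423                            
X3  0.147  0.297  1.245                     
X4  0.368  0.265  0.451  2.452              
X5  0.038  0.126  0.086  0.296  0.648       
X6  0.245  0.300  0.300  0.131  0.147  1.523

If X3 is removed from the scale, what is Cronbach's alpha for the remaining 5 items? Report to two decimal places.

Cronbach's alpha = 0.48

Remaining items: X1, X2, X4, X5, X6 (k = 5).
Σσ²ᵢ = 1.080 + 1.423 + 2.452 + 0.648 + 1.523 = 7.126
σ²_T = 7.126 + 2 × 2.199 = 11.524
α (item deleted) = (5/4)·(1 − 7.126/11.524) = 0.48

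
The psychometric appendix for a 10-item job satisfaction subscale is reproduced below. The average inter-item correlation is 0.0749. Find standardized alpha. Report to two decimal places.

standardized alpha = 0.45

Standardized α = k·r̄ / (1 + (k−1)·r̄) = 10 × 0.0749 / (1 + 9 × 0.0749)
  = 0.7490 / 1.6741 = 0.45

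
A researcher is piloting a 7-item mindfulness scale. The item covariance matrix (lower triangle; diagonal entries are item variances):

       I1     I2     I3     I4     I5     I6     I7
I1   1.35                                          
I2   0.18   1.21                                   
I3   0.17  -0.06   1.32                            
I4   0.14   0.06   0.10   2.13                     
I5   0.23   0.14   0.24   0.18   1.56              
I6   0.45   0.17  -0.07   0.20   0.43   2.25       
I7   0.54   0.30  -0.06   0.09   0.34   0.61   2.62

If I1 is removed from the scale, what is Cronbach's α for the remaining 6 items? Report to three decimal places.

Remaining items: I2, I3, I4, I5, I6, I7 (k = 6).
ΣVar(i) = 1.21 + 1.32 + 2.13 + 1.56 + 2.25 + 2.62 = 11.09
Var(T) = 11.09 + 2 × 2.67 = 16.43
α (item deleted) = (6/5)·(1 − 11.09/16.43) = 0.390

Cronbach's α = 0.390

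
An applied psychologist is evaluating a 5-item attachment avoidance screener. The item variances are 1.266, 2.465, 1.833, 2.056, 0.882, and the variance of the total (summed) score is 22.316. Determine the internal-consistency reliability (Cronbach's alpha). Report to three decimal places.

α = 0.774

Σσᵢ² = 1.266 + 2.465 + 1.833 + 2.056 + 0.882 = 8.502
α = (k/(k−1))·(1 − Σσᵢ²/σ²_T) = (5/4)·(1 − 8.502/22.316) = 0.774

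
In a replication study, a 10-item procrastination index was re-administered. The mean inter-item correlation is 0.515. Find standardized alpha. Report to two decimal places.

standardized alpha = 0.91

Standardized α = k·r̄ / (1 + (k−1)·r̄) = 10 × 0.515 / (1 + 9 × 0.515)
  = 5.1500 / 5.6350 = 0.91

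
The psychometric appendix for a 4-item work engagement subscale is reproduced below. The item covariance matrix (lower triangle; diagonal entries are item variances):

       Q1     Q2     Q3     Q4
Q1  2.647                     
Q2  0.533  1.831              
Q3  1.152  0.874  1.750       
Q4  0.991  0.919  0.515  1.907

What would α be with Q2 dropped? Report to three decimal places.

α = 0.686

Remaining items: Q1, Q3, Q4 (k = 3).
Σσ²ᵢ = 2.647 + 1.750 + 1.907 = 6.304
total variance = 6.304 + 2 × 2.658 = 11.620
α (item deleted) = (3/2)·(1 − 6.304/11.620) = 0.686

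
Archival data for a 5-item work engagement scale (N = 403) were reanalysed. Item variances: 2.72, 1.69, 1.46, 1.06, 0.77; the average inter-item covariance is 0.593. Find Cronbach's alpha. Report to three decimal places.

α = 0.758

Σσᵢ² = 2.72 + 1.69 + 1.46 + 1.06 + 0.77 = 7.70
Sum of the 10 distinct covariances = 10 × 0.593 = 5.930
σ²_T = Σσᵢ² + 2·Σcov = 7.70 + 2 × 5.930 = 19.560
α = (5/4)·(1 − 7.70/19.560) = 0.758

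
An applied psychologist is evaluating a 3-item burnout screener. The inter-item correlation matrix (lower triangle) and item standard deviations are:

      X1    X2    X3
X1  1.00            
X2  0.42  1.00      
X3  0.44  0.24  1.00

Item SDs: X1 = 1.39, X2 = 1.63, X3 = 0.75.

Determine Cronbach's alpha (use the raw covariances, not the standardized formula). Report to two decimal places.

Cronbach's alpha = 0.60

Σσ²ᵢ = 1.39² + 1.63² + 0.75² = 5.1515
Covariances σ_ij = r_ij · s_i · s_j:
  σ(X1,X2) = 0.42 × 1.39 × 1.63 = 0.9516
  σ(X1,X3) = 0.44 × 1.39 × 0.75 = 0.4587
  σ(X2,X3) = 0.24 × 1.63 × 0.75 = 0.2934
σ²_T = Σσ²ᵢ + 2·Σσ_ij = 5.1515 + 2 × 1.7037 = 8.5589
α = (3/2)·(1 − 5.1515/8.5589) = 0.60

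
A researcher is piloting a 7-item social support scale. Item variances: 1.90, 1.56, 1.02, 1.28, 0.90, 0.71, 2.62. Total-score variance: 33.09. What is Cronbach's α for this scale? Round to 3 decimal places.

Cronbach's α = 0.814

sum of item variances = 1.90 + 1.56 + 1.02 + 1.28 + 0.90 + 0.71 + 2.62 = 9.99
α = (k/(k−1))·(1 − sum of item variances/σ²_T) = (7/6)·(1 − 9.99/33.09) = 0.814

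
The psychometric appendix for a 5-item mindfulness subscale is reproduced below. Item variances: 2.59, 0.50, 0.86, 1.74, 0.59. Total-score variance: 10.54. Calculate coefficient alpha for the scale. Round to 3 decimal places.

sum of item variances = 2.59 + 0.50 + 0.86 + 1.74 + 0.59 = 6.28
α = (k/(k−1))·(1 − sum of item variances/σ²_T) = (5/4)·(1 − 6.28/10.54) = 0.505

coefficient alpha = 0.505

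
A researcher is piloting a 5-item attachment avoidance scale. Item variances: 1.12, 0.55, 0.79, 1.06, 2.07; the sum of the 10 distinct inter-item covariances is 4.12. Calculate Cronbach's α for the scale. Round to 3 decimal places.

α = 0.745

sum of item variances = 1.12 + 0.55 + 0.79 + 1.06 + 2.07 = 5.59
Sum of distinct covariances = 4.12
total variance = sum of item variances + 2·Σcov = 5.59 + 2 × 4.12 = 13.83
α = (5/4)·(1 − 5.59/13.83) = 0.745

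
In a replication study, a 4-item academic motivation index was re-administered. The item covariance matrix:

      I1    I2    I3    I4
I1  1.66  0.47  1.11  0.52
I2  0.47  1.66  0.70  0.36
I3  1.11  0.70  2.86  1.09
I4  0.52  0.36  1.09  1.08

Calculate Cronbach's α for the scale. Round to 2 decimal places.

Σσ²ᵢ = 1.66 + 1.66 + 2.86 + 1.08 = 7.26
Sum of the distinct covariances = 4.25
σ²_total = 7.26 + 2 × 4.25 = 15.76
α = (k/(k−1))·(1 − Σσ²ᵢ/σ²_total) = (4/3)·(1 − 7.26/15.76) = 0.72

α = 0.72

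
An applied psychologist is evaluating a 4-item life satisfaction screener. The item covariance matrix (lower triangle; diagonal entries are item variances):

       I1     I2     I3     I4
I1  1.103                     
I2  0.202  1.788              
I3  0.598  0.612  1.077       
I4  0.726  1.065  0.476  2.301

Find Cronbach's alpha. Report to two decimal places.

α = 0.72

sum of item variances = 1.103 + 1.788 + 1.077 + 2.301 = 6.269
Sum of off-diagonal covariances = 3.679
total variance = 6.269 + 2 × 3.679 = 13.627
α = (k/(k−1))·(1 − sum of item variances/total variance) = (4/3)·(1 − 6.269/13.627) = 0.72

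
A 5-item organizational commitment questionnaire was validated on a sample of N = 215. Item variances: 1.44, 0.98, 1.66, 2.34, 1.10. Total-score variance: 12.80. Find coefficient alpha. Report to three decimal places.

Σσᵢ² = 1.44 + 0.98 + 1.66 + 2.34 + 1.10 = 7.52
α = (k/(k−1))·(1 − Σσᵢ²/σ²_total) = (5/4)·(1 − 7.52/12.80) = 0.516

α = 0.516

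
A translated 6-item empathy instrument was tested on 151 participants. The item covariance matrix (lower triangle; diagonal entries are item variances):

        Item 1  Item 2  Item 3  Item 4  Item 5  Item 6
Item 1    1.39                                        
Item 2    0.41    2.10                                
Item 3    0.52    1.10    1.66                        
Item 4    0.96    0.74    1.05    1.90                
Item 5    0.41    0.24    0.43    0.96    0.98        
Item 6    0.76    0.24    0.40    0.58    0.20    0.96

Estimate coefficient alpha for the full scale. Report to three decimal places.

Σσᵢ² = 1.39 + 2.10 + 1.66 + 1.90 + 0.98 + 0.96 = 8.99
Sum of the distinct covariances = 9.00
σ²_T = 8.99 + 2 × 9.00 = 26.99
α = (k/(k−1))·(1 − Σσᵢ²/σ²_T) = (6/5)·(1 − 8.99/26.99) = 0.800

coefficient alpha = 0.800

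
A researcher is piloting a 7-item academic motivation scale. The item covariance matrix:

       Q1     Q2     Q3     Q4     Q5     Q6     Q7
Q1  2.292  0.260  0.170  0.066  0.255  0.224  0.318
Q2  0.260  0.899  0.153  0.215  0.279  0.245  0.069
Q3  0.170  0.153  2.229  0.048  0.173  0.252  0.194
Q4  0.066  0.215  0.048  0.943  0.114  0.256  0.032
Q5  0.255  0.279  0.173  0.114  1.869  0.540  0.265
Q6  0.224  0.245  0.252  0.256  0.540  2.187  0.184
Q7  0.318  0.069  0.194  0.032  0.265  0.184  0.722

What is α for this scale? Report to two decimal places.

α = 0.51

Σσᵢ² = 2.292 + 0.899 + 2.229 + 0.943 + 1.869 + 2.187 + 0.722 = 11.141
Σ_{i<j} σ_ij = 4.312
total variance = 11.141 + 2 × 4.312 = 19.765
α = (k/(k−1))·(1 − Σσᵢ²/total variance) = (7/6)·(1 − 11.141/19.765) = 0.51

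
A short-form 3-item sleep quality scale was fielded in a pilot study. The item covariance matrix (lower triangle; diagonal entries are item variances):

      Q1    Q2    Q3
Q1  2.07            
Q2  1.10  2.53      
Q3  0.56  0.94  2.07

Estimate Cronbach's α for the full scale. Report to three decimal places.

α = 0.657

Σσᵢ² = 2.07 + 2.53 + 2.07 = 6.67
Sum of the distinct covariances = 2.60
σ²_T = 6.67 + 2 × 2.60 = 11.87
α = (k/(k−1))·(1 − Σσᵢ²/σ²_T) = (3/2)·(1 − 6.67/11.87) = 0.657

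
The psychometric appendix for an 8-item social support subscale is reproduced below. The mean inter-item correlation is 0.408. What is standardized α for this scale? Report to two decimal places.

α = 0.85

Standardized α = k·r̄ / (1 + (k−1)·r̄) = 8 × 0.408 / (1 + 7 × 0.408)
  = 3.2640 / 3.8560 = 0.85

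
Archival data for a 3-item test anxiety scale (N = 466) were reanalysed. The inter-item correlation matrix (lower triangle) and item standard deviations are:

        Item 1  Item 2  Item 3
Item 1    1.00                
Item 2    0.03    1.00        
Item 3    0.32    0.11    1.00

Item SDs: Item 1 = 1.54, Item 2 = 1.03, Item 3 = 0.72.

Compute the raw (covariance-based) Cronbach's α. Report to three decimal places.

Σσ²ᵢ = 1.54² + 1.03² + 0.72² = 3.9509
Covariances σ_ij = r_ij · s_i · s_j:
  σ(Item 1,Item 2) = 0.03 × 1.54 × 1.03 = 0.0476
  σ(Item 1,Item 3) = 0.32 × 1.54 × 0.72 = 0.3548
  σ(Item 2,Item 3) = 0.11 × 1.03 × 0.72 = 0.0816
σ²_T = Σσ²ᵢ + 2·Σσ_ij = 3.9509 + 2 × 0.4840 = 4.9189
α = (3/2)·(1 − 3.9509/4.9189) = 0.295

Cronbach's α = 0.295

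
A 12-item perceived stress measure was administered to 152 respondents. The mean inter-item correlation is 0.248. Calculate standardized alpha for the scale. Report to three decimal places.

standardized alpha = 0.798

Standardized α = k·r̄ / (1 + (k−1)·r̄) = 12 × 0.248 / (1 + 11 × 0.248)
  = 2.9760 / 3.7280 = 0.798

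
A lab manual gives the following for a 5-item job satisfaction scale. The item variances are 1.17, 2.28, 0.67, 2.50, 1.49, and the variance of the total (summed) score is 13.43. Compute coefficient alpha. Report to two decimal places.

Σσᵢ² = 1.17 + 2.28 + 0.67 + 2.50 + 1.49 = 8.11
α = (k/(k−1))·(1 − Σσᵢ²/total variance) = (5/4)·(1 − 8.11/13.43) = 0.50

α = 0.50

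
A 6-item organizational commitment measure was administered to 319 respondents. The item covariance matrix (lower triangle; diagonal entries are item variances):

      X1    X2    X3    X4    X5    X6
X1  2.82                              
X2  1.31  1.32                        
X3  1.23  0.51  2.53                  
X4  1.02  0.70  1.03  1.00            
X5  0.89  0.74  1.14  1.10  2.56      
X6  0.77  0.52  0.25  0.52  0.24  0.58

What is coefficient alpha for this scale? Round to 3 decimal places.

α = 0.827

Σσ²ᵢ = 2.82 + 1.32 + 2.53 + 1.00 + 2.56 + 0.58 = 10.81
Sum of the distinct covariances = 11.97
Var(T) = 10.81 + 2 × 11.97 = 34.75
α = (k/(k−1))·(1 − Σσ²ᵢ/Var(T)) = (6/5)·(1 − 10.81/34.75) = 0.827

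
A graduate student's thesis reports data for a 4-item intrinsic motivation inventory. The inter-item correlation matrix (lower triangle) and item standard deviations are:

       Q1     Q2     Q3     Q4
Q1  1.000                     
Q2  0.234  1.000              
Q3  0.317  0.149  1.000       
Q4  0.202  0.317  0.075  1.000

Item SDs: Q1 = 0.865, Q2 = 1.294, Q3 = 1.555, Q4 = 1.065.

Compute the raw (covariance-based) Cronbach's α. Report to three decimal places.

Cronbach's α = 0.490

Σσ²ᵢ = 0.865² + 1.294² + 1.555² + 1.065² = 5.9749
Covariances σ_ij = r_ij · s_i · s_j:
  σ(Q1,Q2) = 0.234 × 0.865 × 1.294 = 0.2619
  σ(Q1,Q3) = 0.317 × 0.865 × 1.555 = 0.4264
  σ(Q1,Q4) = 0.202 × 0.865 × 1.065 = 0.1861
  σ(Q2,Q3) = 0.149 × 1.294 × 1.555 = 0.2998
  σ(Q2,Q4) = 0.317 × 1.294 × 1.065 = 0.4369
  σ(Q3,Q4) = 0.075 × 1.555 × 1.065 = 0.1242
σ²_T = Σσ²ᵢ + 2·Σσ_ij = 5.9749 + 2 × 1.7353 = 9.4455
α = (4/3)·(1 − 5.9749/9.4455) = 0.490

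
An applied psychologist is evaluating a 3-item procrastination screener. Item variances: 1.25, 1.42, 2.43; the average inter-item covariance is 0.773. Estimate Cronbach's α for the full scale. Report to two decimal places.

Σσᵢ² = 1.25 + 1.42 + 2.43 = 5.10
Sum of the 3 distinct covariances = 3 × 0.773 = 2.319
total variance = Σσᵢ² + 2·Σcov = 5.10 + 2 × 2.319 = 9.738
α = (3/2)·(1 − 5.10/9.738) = 0.71

α = 0.71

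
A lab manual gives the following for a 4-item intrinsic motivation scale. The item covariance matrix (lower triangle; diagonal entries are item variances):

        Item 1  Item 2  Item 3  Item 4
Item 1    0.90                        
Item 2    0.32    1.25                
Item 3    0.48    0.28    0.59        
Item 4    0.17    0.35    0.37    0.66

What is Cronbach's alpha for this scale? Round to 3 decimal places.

Σσ²ᵢ = 0.90 + 1.25 + 0.59 + 0.66 = 3.40
Sum of off-diagonal covariances = 1.97
Var(T) = 3.40 + 2 × 1.97 = 7.34
α = (k/(k−1))·(1 − Σσ²ᵢ/Var(T)) = (4/3)·(1 − 3.40/7.34) = 0.716

Cronbach's alpha = 0.716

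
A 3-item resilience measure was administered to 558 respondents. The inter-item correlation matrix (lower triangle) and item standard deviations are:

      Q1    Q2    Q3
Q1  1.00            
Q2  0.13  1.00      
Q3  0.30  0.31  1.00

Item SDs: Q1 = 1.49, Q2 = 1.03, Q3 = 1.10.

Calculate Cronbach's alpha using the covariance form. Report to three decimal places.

Σσ²ᵢ = 1.49² + 1.03² + 1.10² = 4.4910
Covariances σ_ij = r_ij · s_i · s_j:
  σ(Q1,Q2) = 0.13 × 1.49 × 1.03 = 0.1995
  σ(Q1,Q3) = 0.30 × 1.49 × 1.10 = 0.4917
  σ(Q2,Q3) = 0.31 × 1.03 × 1.10 = 0.3512
σ²_T = Σσ²ᵢ + 2·Σσ_ij = 4.4910 + 2 × 1.0424 = 6.5758
α = (3/2)·(1 − 4.4910/6.5758) = 0.476

α = 0.476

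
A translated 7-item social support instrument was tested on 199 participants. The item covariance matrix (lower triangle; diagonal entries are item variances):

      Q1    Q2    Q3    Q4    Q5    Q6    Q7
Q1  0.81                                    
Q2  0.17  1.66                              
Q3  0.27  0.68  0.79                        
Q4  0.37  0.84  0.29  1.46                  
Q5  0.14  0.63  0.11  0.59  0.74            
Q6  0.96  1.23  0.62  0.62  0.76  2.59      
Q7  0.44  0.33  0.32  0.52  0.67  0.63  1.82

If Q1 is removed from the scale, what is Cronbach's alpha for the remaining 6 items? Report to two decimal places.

Remaining items: Q2, Q3, Q4, Q5, Q6, Q7 (k = 6).
Σσ²ᵢ = 1.66 + 0.79 + 1.46 + 0.74 + 2.59 + 1.82 = 9.06
Var(T) = 9.06 + 2 × 8.84 = 26.74
α (item deleted) = (6/5)·(1 − 9.06/26.74) = 0.79

Cronbach's alpha = 0.79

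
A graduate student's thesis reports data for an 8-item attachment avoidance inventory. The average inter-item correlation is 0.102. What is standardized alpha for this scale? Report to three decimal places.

standardized alpha = 0.476

Standardized α = k·r̄ / (1 + (k−1)·r̄) = 8 × 0.102 / (1 + 7 × 0.102)
  = 0.8160 / 1.7140 = 0.476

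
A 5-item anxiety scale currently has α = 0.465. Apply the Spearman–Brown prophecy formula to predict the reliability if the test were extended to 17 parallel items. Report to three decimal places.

Length factor m = 17/5 = 3.4000
α' = m·α / (1 + (m−1)·α)
   = 17/5 × 0.465 / (1 + (17/5 − 1) × 0.465)
   = 1.5810 / 2.1160 = 0.747

predicted reliability = 0.747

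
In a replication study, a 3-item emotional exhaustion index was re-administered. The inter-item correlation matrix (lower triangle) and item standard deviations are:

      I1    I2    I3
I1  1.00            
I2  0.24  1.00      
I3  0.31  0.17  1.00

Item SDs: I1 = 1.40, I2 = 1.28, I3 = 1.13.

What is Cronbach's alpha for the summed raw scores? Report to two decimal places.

α = 0.49

Σσ²ᵢ = 1.40² + 1.28² + 1.13² = 4.8753
Covariances σ_ij = r_ij · s_i · s_j:
  σ(I1,I2) = 0.24 × 1.40 × 1.28 = 0.4301
  σ(I1,I3) = 0.31 × 1.40 × 1.13 = 0.4904
  σ(I2,I3) = 0.17 × 1.28 × 1.13 = 0.2459
σ²_T = Σσ²ᵢ + 2·Σσ_ij = 4.8753 + 2 × 1.1664 = 7.2081
α = (3/2)·(1 − 4.8753/7.2081) = 0.49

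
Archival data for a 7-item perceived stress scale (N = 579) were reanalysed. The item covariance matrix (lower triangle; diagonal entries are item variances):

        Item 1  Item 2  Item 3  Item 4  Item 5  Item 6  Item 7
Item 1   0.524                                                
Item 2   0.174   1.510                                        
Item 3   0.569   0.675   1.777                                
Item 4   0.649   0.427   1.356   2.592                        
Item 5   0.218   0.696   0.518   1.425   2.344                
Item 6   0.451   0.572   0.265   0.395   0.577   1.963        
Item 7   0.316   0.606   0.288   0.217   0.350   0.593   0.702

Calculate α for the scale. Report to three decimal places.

α = 0.776

ΣVar(i) = 0.524 + 1.510 + 1.777 + 2.592 + 2.344 + 1.963 + 0.702 = 11.412
Sum of off-diagonal covariances = 11.337
σ²_T = 11.412 + 2 × 11.337 = 34.086
α = (k/(k−1))·(1 − ΣVar(i)/σ²_T) = (7/6)·(1 − 11.412/34.086) = 0.776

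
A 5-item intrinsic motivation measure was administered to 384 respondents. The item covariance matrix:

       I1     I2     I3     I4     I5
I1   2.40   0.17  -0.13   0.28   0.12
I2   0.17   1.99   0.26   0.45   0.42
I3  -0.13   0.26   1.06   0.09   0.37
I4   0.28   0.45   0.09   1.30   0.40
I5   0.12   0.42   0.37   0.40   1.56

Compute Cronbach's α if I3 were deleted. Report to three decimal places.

α = 0.449

Remaining items: I1, I2, I4, I5 (k = 4).
Σσᵢ² = 2.40 + 1.99 + 1.30 + 1.56 = 7.25
σ²_T = 7.25 + 2 × 1.84 = 10.93
α (item deleted) = (4/3)·(1 − 7.25/10.93) = 0.449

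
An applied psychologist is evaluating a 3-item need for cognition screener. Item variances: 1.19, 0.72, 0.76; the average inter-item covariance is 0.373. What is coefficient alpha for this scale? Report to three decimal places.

α = 0.684

Σσᵢ² = 1.19 + 0.72 + 0.76 = 2.67
Sum of the 3 distinct covariances = 3 × 0.373 = 1.119
σ²_T = Σσᵢ² + 2·Σcov = 2.67 + 2 × 1.119 = 4.908
α = (3/2)·(1 − 2.67/4.908) = 0.684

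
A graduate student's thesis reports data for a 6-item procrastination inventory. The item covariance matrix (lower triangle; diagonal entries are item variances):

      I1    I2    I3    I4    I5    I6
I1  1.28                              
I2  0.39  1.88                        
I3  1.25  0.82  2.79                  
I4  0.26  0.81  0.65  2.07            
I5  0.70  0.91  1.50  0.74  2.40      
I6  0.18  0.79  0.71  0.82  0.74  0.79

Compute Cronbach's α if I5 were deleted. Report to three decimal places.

Remaining items: I1, I2, I3, I4, I6 (k = 5).
sum of item variances = 1.28 + 1.88 + 2.79 + 2.07 + 0.79 = 8.81
σ²_T = 8.81 + 2 × 6.68 = 22.17
α (item deleted) = (5/4)·(1 − 8.81/22.17) = 0.753

Cronbach's α = 0.753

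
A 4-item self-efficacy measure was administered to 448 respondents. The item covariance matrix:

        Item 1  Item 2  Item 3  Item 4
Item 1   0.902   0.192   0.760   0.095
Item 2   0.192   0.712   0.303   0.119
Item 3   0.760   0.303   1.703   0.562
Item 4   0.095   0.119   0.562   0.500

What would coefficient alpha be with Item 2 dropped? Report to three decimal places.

Remaining items: Item 1, Item 3, Item 4 (k = 3).
Σσ²ᵢ = 0.902 + 1.703 + 0.500 = 3.105
σ²_total = 3.105 + 2 × 1.417 = 5.939
α (item deleted) = (3/2)·(1 − 3.105/5.939) = 0.716

coefficient alpha = 0.716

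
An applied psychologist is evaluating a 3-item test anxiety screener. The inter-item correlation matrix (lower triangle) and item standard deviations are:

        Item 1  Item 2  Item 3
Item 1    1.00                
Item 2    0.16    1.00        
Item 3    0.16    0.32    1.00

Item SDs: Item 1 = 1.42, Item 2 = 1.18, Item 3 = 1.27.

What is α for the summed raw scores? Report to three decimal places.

α = 0.438

Σσ²ᵢ = 1.42² + 1.18² + 1.27² = 5.0217
Covariances σ_ij = r_ij · s_i · s_j:
  σ(Item 1,Item 2) = 0.16 × 1.42 × 1.18 = 0.2681
  σ(Item 1,Item 3) = 0.16 × 1.42 × 1.27 = 0.2885
  σ(Item 2,Item 3) = 0.32 × 1.18 × 1.27 = 0.4796
σ²_T = Σσ²ᵢ + 2·Σσ_ij = 5.0217 + 2 × 1.0362 = 7.0941
α = (3/2)·(1 − 5.0217/7.0941) = 0.438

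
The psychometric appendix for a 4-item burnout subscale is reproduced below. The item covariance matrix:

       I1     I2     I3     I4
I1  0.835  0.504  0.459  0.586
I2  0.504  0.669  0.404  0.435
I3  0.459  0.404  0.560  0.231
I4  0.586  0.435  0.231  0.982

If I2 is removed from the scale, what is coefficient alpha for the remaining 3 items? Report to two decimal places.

Remaining items: I1, I3, I4 (k = 3).
sum of item variances = 0.835 + 0.560 + 0.982 = 2.377
Var(T) = 2.377 + 2 × 1.276 = 4.929
α (item deleted) = (3/2)·(1 − 2.377/4.929) = 0.78

α = 0.78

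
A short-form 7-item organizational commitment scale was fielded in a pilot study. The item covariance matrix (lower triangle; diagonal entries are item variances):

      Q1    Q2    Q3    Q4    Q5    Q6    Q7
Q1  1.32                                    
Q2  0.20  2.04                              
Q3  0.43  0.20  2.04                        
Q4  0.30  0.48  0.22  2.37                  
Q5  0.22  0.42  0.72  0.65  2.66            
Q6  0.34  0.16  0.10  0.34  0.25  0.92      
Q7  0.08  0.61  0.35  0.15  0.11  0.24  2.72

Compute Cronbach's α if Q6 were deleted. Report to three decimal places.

α = 0.527

Remaining items: Q1, Q2, Q3, Q4, Q5, Q7 (k = 6).
Σσᵢ² = 1.32 + 2.04 + 2.04 + 2.37 + 2.66 + 2.72 = 13.15
σ²_total = 13.15 + 2 × 5.14 = 23.43
α (item deleted) = (6/5)·(1 − 13.15/23.43) = 0.527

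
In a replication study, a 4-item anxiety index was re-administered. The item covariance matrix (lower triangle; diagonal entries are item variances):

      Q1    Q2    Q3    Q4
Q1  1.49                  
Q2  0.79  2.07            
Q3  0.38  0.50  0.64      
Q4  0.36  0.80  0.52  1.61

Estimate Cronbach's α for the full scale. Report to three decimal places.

Σσᵢ² = 1.49 + 2.07 + 0.64 + 1.61 = 5.81
Σ_{i<j} σ_ij = 3.35
σ²_T = 5.81 + 2 × 3.35 = 12.51
α = (k/(k−1))·(1 − Σσᵢ²/σ²_T) = (4/3)·(1 − 5.81/12.51) = 0.714

α = 0.714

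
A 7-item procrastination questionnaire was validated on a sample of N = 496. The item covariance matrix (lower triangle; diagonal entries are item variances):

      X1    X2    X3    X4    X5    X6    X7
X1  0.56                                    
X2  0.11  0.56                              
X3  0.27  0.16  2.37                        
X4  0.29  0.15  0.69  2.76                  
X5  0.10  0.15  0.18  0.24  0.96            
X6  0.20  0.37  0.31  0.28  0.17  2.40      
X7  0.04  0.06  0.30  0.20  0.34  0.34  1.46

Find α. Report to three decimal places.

Σσᵢ² = 0.56 + 0.56 + 2.37 + 2.76 + 0.96 + 2.40 + 1.46 = 11.07
Σ_{i<j} σ_ij = 4.95
σ²_total = 11.07 + 2 × 4.95 = 20.97
α = (k/(k−1))·(1 − Σσᵢ²/σ²_total) = (7/6)·(1 − 11.07/20.97) = 0.551

α = 0.551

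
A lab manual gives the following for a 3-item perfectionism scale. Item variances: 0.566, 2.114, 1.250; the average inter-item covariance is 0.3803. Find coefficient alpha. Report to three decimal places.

Σσᵢ² = 0.566 + 2.114 + 1.250 = 3.930
Sum of the 3 distinct covariances = 3 × 0.3803 = 1.1409
σ²_total = Σσᵢ² + 2·Σcov = 3.930 + 2 × 1.1409 = 6.2118
α = (3/2)·(1 − 3.930/6.2118) = 0.551

coefficient alpha = 0.551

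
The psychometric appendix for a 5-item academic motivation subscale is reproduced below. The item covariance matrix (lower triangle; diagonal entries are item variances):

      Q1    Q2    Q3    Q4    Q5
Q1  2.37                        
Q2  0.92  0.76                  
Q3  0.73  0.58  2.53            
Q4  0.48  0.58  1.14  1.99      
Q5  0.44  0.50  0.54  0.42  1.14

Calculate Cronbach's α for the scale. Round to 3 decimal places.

α = 0.738

ΣVar(i) = 2.37 + 0.76 + 2.53 + 1.99 + 1.14 = 8.79
Sum of the distinct covariances = 6.33
σ²_T = 8.79 + 2 × 6.33 = 21.45
α = (k/(k−1))·(1 − ΣVar(i)/σ²_T) = (5/4)·(1 − 8.79/21.45) = 0.738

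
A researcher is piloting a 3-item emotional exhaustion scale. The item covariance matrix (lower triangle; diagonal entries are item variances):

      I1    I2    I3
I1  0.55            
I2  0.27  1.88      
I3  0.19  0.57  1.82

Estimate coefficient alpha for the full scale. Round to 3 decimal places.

coefficient alpha = 0.490

sum of item variances = 0.55 + 1.88 + 1.82 = 4.25
Sum of off-diagonal covariances = 1.03
σ²_total = 4.25 + 2 × 1.03 = 6.31
α = (k/(k−1))·(1 − sum of item variances/σ²_total) = (3/2)·(1 − 4.25/6.31) = 0.490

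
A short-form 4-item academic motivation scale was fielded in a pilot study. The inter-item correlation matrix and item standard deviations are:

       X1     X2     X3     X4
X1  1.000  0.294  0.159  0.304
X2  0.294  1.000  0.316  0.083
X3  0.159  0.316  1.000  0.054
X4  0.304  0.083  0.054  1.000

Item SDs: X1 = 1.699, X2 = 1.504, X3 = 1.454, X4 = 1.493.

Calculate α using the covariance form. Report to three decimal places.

α = 0.507

Σσ²ᵢ = 1.699² + 1.504² + 1.454² + 1.493² = 9.4918
Covariances σ_ij = r_ij · s_i · s_j:
  σ(X1,X2) = 0.294 × 1.699 × 1.504 = 0.7513
  σ(X1,X3) = 0.159 × 1.699 × 1.454 = 0.3928
  σ(X1,X4) = 0.304 × 1.699 × 1.493 = 0.7711
  σ(X2,X3) = 0.316 × 1.504 × 1.454 = 0.6910
  σ(X2,X4) = 0.083 × 1.504 × 1.493 = 0.1864
  σ(X3,X4) = 0.054 × 1.454 × 1.493 = 0.1172
σ²_T = Σσ²ᵢ + 2·Σσ_ij = 9.4918 + 2 × 2.9098 = 15.3114
α = (4/3)·(1 − 9.4918/15.3114) = 0.507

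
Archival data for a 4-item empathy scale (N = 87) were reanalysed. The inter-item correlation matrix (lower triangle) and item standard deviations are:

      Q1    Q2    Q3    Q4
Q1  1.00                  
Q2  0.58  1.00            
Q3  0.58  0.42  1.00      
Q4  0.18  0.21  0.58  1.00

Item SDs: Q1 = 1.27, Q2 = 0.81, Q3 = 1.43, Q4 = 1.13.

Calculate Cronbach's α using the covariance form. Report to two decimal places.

α = 0.74

Σσ²ᵢ = 1.27² + 0.81² + 1.43² + 1.13² = 5.5908
Covariances σ_ij = r_ij · s_i · s_j:
  σ(Q1,Q2) = 0.58 × 1.27 × 0.81 = 0.5966
  σ(Q1,Q3) = 0.58 × 1.27 × 1.43 = 1.0533
  σ(Q1,Q4) = 0.18 × 1.27 × 1.13 = 0.2583
  σ(Q2,Q3) = 0.42 × 0.81 × 1.43 = 0.4865
  σ(Q2,Q4) = 0.21 × 0.81 × 1.13 = 0.1922
  σ(Q3,Q4) = 0.58 × 1.43 × 1.13 = 0.9372
σ²_T = Σσ²ᵢ + 2·Σσ_ij = 5.5908 + 2 × 3.5241 = 12.6390
α = (4/3)·(1 − 5.5908/12.6390) = 0.74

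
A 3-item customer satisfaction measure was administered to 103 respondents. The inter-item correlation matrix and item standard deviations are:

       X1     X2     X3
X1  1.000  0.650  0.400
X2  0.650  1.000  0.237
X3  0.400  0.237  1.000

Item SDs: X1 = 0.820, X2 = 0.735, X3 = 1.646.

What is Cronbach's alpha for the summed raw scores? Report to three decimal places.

Cronbach's alpha = 0.575

Σσ²ᵢ = 0.820² + 0.735² + 1.646² = 3.9219
Covariances σ_ij = r_ij · s_i · s_j:
  σ(X1,X2) = 0.650 × 0.820 × 0.735 = 0.3918
  σ(X1,X3) = 0.400 × 0.820 × 1.646 = 0.5399
  σ(X2,X3) = 0.237 × 0.735 × 1.646 = 0.2867
σ²_T = Σσ²ᵢ + 2·Σσ_ij = 3.9219 + 2 × 1.2184 = 6.3587
α = (3/2)·(1 − 3.9219/6.3587) = 0.575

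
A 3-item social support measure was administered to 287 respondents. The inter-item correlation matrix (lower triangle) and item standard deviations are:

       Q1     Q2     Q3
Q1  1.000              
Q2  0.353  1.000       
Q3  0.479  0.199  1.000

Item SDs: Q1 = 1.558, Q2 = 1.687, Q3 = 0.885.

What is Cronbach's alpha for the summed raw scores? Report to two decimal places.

Σσ²ᵢ = 1.558² + 1.687² + 0.885² = 6.0566
Covariances σ_ij = r_ij · s_i · s_j:
  σ(Q1,Q2) = 0.353 × 1.558 × 1.687 = 0.9278
  σ(Q1,Q3) = 0.479 × 1.558 × 0.885 = 0.6605
  σ(Q2,Q3) = 0.199 × 1.687 × 0.885 = 0.2971
σ²_T = Σσ²ᵢ + 2·Σσ_ij = 6.0566 + 2 × 1.8854 = 9.8274
α = (3/2)·(1 − 6.0566/9.8274) = 0.58

α = 0.58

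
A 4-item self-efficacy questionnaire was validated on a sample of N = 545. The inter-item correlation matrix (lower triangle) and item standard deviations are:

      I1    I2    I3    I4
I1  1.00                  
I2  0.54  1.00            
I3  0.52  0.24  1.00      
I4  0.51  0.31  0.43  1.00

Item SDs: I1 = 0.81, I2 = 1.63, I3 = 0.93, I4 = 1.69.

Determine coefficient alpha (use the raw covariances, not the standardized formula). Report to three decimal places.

Σσ²ᵢ = 0.81² + 1.63² + 0.93² + 1.69² = 7.0340
Covariances σ_ij = r_ij · s_i · s_j:
  σ(I1,I2) = 0.54 × 0.81 × 1.63 = 0.7130
  σ(I1,I3) = 0.52 × 0.81 × 0.93 = 0.3917
  σ(I1,I4) = 0.51 × 0.81 × 1.69 = 0.6981
  σ(I2,I3) = 0.24 × 1.63 × 0.93 = 0.3638
  σ(I2,I4) = 0.31 × 1.63 × 1.69 = 0.8540
  σ(I3,I4) = 0.43 × 0.93 × 1.69 = 0.6758
σ²_T = Σσ²ᵢ + 2·Σσ_ij = 7.0340 + 2 × 3.6964 = 14.4268
α = (4/3)·(1 − 7.0340/14.4268) = 0.683

coefficient alpha = 0.683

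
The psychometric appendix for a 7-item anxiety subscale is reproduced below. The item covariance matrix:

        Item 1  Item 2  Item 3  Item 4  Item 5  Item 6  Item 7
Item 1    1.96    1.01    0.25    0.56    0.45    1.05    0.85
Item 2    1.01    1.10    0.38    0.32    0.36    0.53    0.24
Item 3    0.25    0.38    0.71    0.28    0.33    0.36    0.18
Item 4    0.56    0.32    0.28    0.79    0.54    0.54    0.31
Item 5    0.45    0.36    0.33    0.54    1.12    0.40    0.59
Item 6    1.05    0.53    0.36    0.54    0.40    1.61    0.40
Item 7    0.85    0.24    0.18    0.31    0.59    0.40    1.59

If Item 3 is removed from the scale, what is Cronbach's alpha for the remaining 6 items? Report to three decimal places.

Remaining items: Item 1, Item 2, Item 4, Item 5, Item 6, Item 7 (k = 6).
Σσᵢ² = 1.96 + 1.10 + 0.79 + 1.12 + 1.61 + 1.59 = 8.17
σ²_T = 8.17 + 2 × 8.15 = 24.47
α (item deleted) = (6/5)·(1 − 8.17/24.47) = 0.799

α = 0.799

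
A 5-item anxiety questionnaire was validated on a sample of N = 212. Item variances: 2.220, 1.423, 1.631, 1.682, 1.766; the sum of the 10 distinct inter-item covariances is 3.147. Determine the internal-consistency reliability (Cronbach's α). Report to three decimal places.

Σσᵢ² = 2.220 + 1.423 + 1.631 + 1.682 + 1.766 = 8.722
Sum of distinct covariances = 3.147
σ²_T = Σσᵢ² + 2·Σcov = 8.722 + 2 × 3.147 = 15.016
α = (5/4)·(1 − 8.722/15.016) = 0.524

Cronbach's α = 0.524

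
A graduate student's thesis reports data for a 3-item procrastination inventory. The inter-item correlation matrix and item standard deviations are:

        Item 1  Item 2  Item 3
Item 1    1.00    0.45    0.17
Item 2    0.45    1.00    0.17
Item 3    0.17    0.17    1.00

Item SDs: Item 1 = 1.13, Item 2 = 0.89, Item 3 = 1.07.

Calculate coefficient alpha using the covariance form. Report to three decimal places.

coefficient alpha = 0.507

Σσ²ᵢ = 1.13² + 0.89² + 1.07² = 3.2139
Covariances σ_ij = r_ij · s_i · s_j:
  σ(Item 1,Item 2) = 0.45 × 1.13 × 0.89 = 0.4526
  σ(Item 1,Item 3) = 0.17 × 1.13 × 1.07 = 0.2055
  σ(Item 2,Item 3) = 0.17 × 0.89 × 1.07 = 0.1619
σ²_T = Σσ²ᵢ + 2·Σσ_ij = 3.2139 + 2 × 0.8200 = 4.8539
α = (3/2)·(1 − 3.2139/4.8539) = 0.507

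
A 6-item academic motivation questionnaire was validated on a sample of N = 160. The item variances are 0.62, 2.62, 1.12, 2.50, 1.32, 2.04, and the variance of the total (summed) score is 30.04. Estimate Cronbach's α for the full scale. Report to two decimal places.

Σσᵢ² = 0.62 + 2.62 + 1.12 + 2.50 + 1.32 + 2.04 = 10.22
α = (k/(k−1))·(1 − Σσᵢ²/Var(T)) = (6/5)·(1 − 10.22/30.04) = 0.79

Cronbach's α = 0.79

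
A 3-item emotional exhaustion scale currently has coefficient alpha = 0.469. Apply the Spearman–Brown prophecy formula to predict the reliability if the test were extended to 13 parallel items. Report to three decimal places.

predicted reliability = 0.793

Length factor m = 13/3 = 4.3333
α' = m·α / (1 + (m−1)·α)
   = 13/3 × 0.469 / (1 + (13/3 − 1) × 0.469)
   = 2.0323 / 2.5633 = 0.793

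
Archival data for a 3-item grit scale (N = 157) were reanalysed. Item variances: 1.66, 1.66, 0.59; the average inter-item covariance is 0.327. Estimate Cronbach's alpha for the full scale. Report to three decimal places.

ΣVar(i) = 1.66 + 1.66 + 0.59 = 3.91
Sum of the 3 distinct covariances = 3 × 0.327 = 0.981
σ²_total = ΣVar(i) + 2·Σcov = 3.91 + 2 × 0.981 = 5.872
α = (3/2)·(1 − 3.91/5.872) = 0.501

α = 0.501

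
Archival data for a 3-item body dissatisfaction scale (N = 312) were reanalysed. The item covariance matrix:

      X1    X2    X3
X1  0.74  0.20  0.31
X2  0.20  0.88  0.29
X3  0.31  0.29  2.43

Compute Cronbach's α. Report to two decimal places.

α = 0.42

ΣVar(i) = 0.74 + 0.88 + 2.43 = 4.05
Σ_{i<j} σ_ij = 0.80
total variance = 4.05 + 2 × 0.80 = 5.65
α = (k/(k−1))·(1 − ΣVar(i)/total variance) = (3/2)·(1 − 4.05/5.65) = 0.42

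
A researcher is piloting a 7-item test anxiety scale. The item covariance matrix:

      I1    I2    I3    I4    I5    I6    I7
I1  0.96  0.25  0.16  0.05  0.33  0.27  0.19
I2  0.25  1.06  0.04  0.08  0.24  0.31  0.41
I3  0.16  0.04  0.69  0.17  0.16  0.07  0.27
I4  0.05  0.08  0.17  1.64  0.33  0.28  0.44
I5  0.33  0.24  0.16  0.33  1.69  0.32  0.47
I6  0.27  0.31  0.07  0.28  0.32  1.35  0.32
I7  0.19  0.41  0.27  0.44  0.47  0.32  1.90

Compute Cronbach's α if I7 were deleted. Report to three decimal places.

Remaining items: I1, I2, I3, I4, I5, I6 (k = 6).
Σσᵢ² = 0.96 + 1.06 + 0.69 + 1.64 + 1.69 + 1.35 = 7.39
Var(T) = 7.39 + 2 × 3.06 = 13.51
α (item deleted) = (6/5)·(1 − 7.39/13.51) = 0.544

Cronbach's α = 0.544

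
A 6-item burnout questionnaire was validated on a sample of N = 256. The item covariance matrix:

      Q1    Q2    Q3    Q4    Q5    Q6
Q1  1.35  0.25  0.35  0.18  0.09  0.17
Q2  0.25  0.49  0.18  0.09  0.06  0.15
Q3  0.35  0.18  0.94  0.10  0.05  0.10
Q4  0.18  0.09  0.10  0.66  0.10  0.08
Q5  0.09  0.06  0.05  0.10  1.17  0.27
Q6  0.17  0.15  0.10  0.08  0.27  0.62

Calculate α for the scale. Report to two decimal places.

α = 0.55

ΣVar(i) = 1.35 + 0.49 + 0.94 + 0.66 + 1.17 + 0.62 = 5.23
Sum of off-diagonal covariances = 2.22
Var(T) = 5.23 + 2 × 2.22 = 9.67
α = (k/(k−1))·(1 − ΣVar(i)/Var(T)) = (6/5)·(1 − 5.23/9.67) = 0.55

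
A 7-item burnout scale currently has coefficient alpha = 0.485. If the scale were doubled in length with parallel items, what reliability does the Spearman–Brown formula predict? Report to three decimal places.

predicted reliability = 0.653

Length factor m = 2
α' = m·α / (1 + (m−1)·α)
   = 2 × 0.485 / (1 + (2 − 1) × 0.485)
   = 0.9700 / 1.4850 = 0.653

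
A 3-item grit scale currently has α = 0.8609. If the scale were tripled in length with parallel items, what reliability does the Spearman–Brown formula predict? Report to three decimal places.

Length factor m = 3
α' = m·α / (1 + (m−1)·α)
   = 3 × 0.8609 / (1 + (3 − 1) × 0.8609)
   = 2.5827 / 2.7218 = 0.949

predicted reliability = 0.949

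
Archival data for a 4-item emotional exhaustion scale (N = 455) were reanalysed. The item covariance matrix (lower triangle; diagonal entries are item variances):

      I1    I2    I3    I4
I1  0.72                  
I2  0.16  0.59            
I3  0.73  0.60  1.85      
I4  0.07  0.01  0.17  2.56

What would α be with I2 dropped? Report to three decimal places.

Remaining items: I1, I3, I4 (k = 3).
ΣVar(i) = 0.72 + 1.85 + 2.56 = 5.13
σ²_total = 5.13 + 2 × 0.97 = 7.07
α (item deleted) = (3/2)·(1 − 5.13/7.07) = 0.412

α = 0.412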